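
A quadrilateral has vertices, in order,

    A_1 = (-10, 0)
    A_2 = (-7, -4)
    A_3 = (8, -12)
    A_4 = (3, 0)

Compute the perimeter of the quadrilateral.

48

|A_1A_2| = √((3)² + (-4)²) = √25 = 5
|A_2A_3| = √((15)² + (-8)²) = √289 = 17
|A_3A_4| = √((-5)² + (12)²) = √169 = 13
|A_4A_1| = √((-13)² + (0)²) = √169 = 13
Perimeter = 5 + 17 + 13 + 13 = 48.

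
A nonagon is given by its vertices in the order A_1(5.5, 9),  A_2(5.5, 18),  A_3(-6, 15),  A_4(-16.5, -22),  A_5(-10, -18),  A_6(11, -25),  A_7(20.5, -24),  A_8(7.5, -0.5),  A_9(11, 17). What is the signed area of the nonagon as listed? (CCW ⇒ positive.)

850.625

Apply the shoelace formula: 2A = Σ (x_i·y_{i+1} − x_{i+1}·y_i), indices taken mod 9.
Σ = (49.5) + (190.5) + (379.5) + (77) + (448) + (248.5) + (169.75) + (133) + (5.5) = 1701.25
Signed area = Σ/2 = 850.625 (positive ⇒ counter-clockwise traversal).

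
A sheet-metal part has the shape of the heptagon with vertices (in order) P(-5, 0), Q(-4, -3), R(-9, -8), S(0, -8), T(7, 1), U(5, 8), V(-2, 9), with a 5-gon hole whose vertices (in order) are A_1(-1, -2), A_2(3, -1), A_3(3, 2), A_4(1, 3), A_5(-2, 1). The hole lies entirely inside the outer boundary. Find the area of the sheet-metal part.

Outer boundary:
Apply the shoelace (surveyor's) formula: 2A = Σ (x_i·y_{i+1} − x_{i+1}·y_i), indices taken mod 7.
P→Q: (-5)(-3) − (-4)(0) = 15
Q→R: (-4)(-8) − (-9)(-3) = 5
R→S: (-9)(-8) − (0)(-8) = 72
S→T: (0)(1) − (7)(-8) = 56
T→U: (7)(8) − (5)(1) = 51
U→V: (5)(9) − (-2)(8) = 61
V→P: (-2)(0) − (-5)(9) = 45
Σ = 305
Area = |Σ|/2 = 152.5.
Hole:
Apply Gauss's area formula: 2A = Σ (x_i·y_{i+1} − x_{i+1}·y_i), indices taken mod 5.
A_1→A_2: (-1)(-1) − (3)(-2) = 7
A_2→A_3: (3)(2) − (3)(-1) = 9
A_3→A_4: (3)(3) − (1)(2) = 7
A_4→A_5: (1)(1) − (-2)(3) = 7
A_5→A_1: (-2)(-2) − (-1)(1) = 5
Σ = 35
Area = |Σ|/2 = 17.5.
Net area = 152.5 − 17.5 = 135.

135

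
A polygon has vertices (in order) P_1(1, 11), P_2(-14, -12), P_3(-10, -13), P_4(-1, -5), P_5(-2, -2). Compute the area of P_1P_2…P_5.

Cross-terms: 142, 62, 37, -8, -20  ⇒  Σ = 213
Area = |Σ|/2 = 106.5.

106.5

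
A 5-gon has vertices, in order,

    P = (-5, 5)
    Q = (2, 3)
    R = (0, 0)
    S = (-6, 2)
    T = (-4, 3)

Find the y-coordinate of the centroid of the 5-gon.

Apply the surveyor's formula. First the cross-terms c_i = x_i·y_{i+1} − x_{i+1}·y_i:
  -25, 0, 0, -10, -5  ⇒  2A = -40, A = -20.
Then Σ (y_i + y_{i+1})·c_i = -290, so ȳ = -290 / (6·(-20)) = 29/12.

29/12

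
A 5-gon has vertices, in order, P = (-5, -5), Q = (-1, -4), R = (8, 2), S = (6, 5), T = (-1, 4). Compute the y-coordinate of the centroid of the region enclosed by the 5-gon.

Apply the shoelace formula. First the cross-terms c_i = x_i·y_{i+1} − x_{i+1}·y_i:
  15, 30, 28, 29, 25  ⇒  2A = 127, A = 63.5.
Then Σ (y_i + y_{i+1})·c_i = 237, so ȳ = 237 / (6·63.5) = 79/127.

79/127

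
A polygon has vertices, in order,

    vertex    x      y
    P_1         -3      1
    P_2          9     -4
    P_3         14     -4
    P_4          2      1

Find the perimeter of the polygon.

|P_1P_2| = √((12)² + (-5)²) = √169 = 13
|P_2P_3| = √((5)² + (0)²) = √25 = 5
|P_3P_4| = √((-12)² + (5)²) = √169 = 13
|P_4P_1| = √((-5)² + (0)²) = √25 = 5
Perimeter = 13 + 5 + 13 + 5 = 36.

36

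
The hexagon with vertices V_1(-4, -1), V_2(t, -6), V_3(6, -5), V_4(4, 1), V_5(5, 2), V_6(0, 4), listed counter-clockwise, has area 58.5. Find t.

Write out the shoelace sum; only the two edges meeting at V_2 involve t:
2·Area = [((-4)·(-6) − t·(-1)) + (t·(-5) − 6·(-6))] + 65
       = -4·t + 125 = 117
⇒ t = 2.

2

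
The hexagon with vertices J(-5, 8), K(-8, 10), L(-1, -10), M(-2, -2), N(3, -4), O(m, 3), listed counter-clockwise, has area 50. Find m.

-2

The doubled signed area Σ (x_i y_{i+1} − x_{i+1} y_i) is linear in m.
With m=0 it equals 124; the coefficient of m is 12 (from the two edges through O).
So 12·m + 124 = 2·50 = 100 ⇒ m = -2.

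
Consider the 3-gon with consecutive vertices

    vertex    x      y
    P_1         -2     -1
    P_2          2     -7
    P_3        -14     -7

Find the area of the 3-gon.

48

Σ = (16) + (-112) + (0) = -96
Area = |Σ|/2 = 48.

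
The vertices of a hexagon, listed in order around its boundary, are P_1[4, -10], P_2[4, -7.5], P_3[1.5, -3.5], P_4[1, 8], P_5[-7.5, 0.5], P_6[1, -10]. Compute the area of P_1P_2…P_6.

93.875

Apply Gauss's area formula: 2A = Σ (x_i·y_{i+1} − x_{i+1}·y_i), indices taken mod 6.
Σ = (10) + (-2.75) + (15.5) + (60.5) + (74.5) + (30) = 187.75
Area = |Σ|/2 = 93.875.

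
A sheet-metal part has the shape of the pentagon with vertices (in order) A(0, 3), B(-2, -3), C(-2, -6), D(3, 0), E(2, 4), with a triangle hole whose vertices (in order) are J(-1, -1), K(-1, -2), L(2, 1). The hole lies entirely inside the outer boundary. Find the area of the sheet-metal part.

Outer boundary:
Apply the surveyor's formula: 2A = Σ (x_i·y_{i+1} − x_{i+1}·y_i), indices taken mod 5.
A→B: (0)(-3) − (-2)(3) = 6
B→C: (-2)(-6) − (-2)(-3) = 6
C→D: (-2)(0) − (3)(-6) = 18
D→E: (3)(4) − (2)(0) = 12
E→A: (2)(3) − (0)(4) = 6
Σ = 48
Area = |Σ|/2 = 24.
Hole:
Apply Gauss's area formula: 2A = Σ (x_i·y_{i+1} − x_{i+1}·y_i), indices taken mod 3.
Cross-terms: 1, 3, -1  ⇒  Σ = 3
Area = |Σ|/2 = 1.5.
Net area = 24 − 1.5 = 22.5.

22.5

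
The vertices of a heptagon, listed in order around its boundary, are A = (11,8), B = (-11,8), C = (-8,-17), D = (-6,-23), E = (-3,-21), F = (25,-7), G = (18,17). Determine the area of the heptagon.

Apply the surveyor's formula: 2A = Σ (x_i·y_{i+1} − x_{i+1}·y_i), indices taken mod 7.
A→B: (11)(8) − (-11)(8) = 176
B→C: (-11)(-17) − (-8)(8) = 251
C→D: (-8)(-23) − (-6)(-17) = 82
D→E: (-6)(-21) − (-3)(-23) = 57
E→F: (-3)(-7) − (25)(-21) = 546
F→G: (25)(17) − (18)(-7) = 551
G→A: (18)(8) − (11)(17) = -43
Σ = 1620
Area = |Σ|/2 = 810.

810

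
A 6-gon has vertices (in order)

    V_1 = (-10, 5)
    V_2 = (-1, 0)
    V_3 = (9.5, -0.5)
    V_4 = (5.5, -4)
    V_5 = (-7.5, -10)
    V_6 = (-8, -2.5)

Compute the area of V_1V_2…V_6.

Apply the surveyor's formula: 2A = Σ (x_i·y_{i+1} − x_{i+1}·y_i), indices taken mod 6.
Σ = (5) + (0.5) + (-35.25) + (-85) + (-61.25) + (-65) = -241
Area = |Σ|/2 = 120.5.

120.5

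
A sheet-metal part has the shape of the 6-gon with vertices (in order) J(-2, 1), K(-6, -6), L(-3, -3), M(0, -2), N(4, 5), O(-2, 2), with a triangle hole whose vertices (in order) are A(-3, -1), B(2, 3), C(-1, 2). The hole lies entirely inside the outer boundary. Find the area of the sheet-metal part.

Outer boundary:
Cross-terms: 18, 0, 6, 8, 18, 2  ⇒  Σ = 52
Area = |Σ|/2 = 26.
Hole:
Apply the shoelace formula: 2A = Σ (x_i·y_{i+1} − x_{i+1}·y_i), indices taken mod 3.
Cross-terms: -7, 7, 7  ⇒  Σ = 7
Area = |Σ|/2 = 3.5.
Net area = 26 − 3.5 = 22.5.

22.5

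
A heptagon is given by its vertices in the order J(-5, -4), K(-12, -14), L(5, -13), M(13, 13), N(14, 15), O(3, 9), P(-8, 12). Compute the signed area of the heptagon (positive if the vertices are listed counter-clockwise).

Apply the surveyor's formula: 2A = Σ (x_i·y_{i+1} − x_{i+1}·y_i), indices taken mod 7.
J→K: (-5)(-14) − (-12)(-4) = 22
K→L: (-12)(-13) − (5)(-14) = 226
L→M: (5)(13) − (13)(-13) = 234
M→N: (13)(15) − (14)(13) = 13
N→O: (14)(9) − (3)(15) = 81
O→P: (3)(12) − (-8)(9) = 108
P→J: (-8)(-4) − (-5)(12) = 92
Σ = 776
Signed area = Σ/2 = 388 (positive ⇒ counter-clockwise traversal).

388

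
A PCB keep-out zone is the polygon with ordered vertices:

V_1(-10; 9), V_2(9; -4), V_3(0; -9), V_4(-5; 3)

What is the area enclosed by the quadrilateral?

91

Σ = (-41) + (-81) + (-45) + (-15) = -182
Area = |Σ|/2 = 91.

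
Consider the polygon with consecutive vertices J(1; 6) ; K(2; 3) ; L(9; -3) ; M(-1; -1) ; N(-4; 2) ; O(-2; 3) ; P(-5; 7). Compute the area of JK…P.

52

Σ = (-9) + (-33) + (-12) + (-6) + (-8) + (1) + (-37) = -104
Area = |Σ|/2 = 52.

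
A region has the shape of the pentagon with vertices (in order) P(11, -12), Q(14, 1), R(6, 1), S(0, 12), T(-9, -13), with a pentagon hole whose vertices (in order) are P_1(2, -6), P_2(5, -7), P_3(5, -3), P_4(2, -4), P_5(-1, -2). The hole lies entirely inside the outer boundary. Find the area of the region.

297

Outer boundary:
Apply the surveyor's formula: 2A = Σ (x_i·y_{i+1} − x_{i+1}·y_i), indices taken mod 5.
Σ = (179) + (8) + (72) + (108) + (251) = 618
Area = |Σ|/2 = 309.
Hole:
Apply the shoelace formula: 2A = Σ (x_i·y_{i+1} − x_{i+1}·y_i), indices taken mod 5.
P_1→P_2: (2)(-7) − (5)(-6) = 16
P_2→P_3: (5)(-3) − (5)(-7) = 20
P_3→P_4: (5)(-4) − (2)(-3) = -14
P_4→P_5: (2)(-2) − (-1)(-4) = -8
P_5→P_1: (-1)(-6) − (2)(-2) = 10
Σ = 24
Area = |Σ|/2 = 12.
Net area = 309 − 12 = 297.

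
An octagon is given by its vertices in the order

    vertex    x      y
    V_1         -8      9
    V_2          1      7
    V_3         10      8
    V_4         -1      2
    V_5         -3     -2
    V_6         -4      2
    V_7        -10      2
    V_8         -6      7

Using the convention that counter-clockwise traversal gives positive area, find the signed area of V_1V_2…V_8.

-74.5

Apply the shoelace formula: 2A = Σ (x_i·y_{i+1} − x_{i+1}·y_i), indices taken mod 8.
Σ = (-65) + (-62) + (28) + (8) + (-14) + (12) + (-58) + (2) = -149
Signed area = Σ/2 = -74.5 (negative ⇒ clockwise traversal).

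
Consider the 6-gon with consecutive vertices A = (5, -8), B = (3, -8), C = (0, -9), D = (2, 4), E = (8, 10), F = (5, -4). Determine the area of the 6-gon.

Apply Gauss's area formula: 2A = Σ (x_i·y_{i+1} − x_{i+1}·y_i), indices taken mod 6.
Cross-terms: -16, -27, 18, -12, -82, -20  ⇒  Σ = -139
Area = |Σ|/2 = 69.5.

69.5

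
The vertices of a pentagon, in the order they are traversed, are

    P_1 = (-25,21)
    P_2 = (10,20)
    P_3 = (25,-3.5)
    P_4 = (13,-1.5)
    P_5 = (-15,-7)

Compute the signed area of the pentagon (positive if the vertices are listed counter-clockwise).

-920.25

Cross-terms: -710, -535, 8, -113.5, -490  ⇒  Σ = -1840.5
Signed area = Σ/2 = -920.25 (negative ⇒ clockwise traversal).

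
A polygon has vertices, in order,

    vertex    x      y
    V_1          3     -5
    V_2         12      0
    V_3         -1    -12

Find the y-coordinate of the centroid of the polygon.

-17/3

Apply the shoelace (surveyor's) formula. First the cross-terms c_i = x_i·y_{i+1} − x_{i+1}·y_i:
  60, -144, 41  ⇒  2A = -43, A = -21.5.
Then Σ (y_i + y_{i+1})·c_i = 731, so ȳ = 731 / (6·(-21.5)) = -17/3.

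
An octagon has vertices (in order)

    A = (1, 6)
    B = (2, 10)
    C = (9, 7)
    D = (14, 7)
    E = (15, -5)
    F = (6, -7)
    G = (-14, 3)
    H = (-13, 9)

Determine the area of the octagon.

308.5

A→B: (1)(10) − (2)(6) = -2
B→C: (2)(7) − (9)(10) = -76
C→D: (9)(7) − (14)(7) = -35
D→E: (14)(-5) − (15)(7) = -175
E→F: (15)(-7) − (6)(-5) = -75
F→G: (6)(3) − (-14)(-7) = -80
G→H: (-14)(9) − (-13)(3) = -87
H→A: (-13)(6) − (1)(9) = -87
Σ = -617
Area = |Σ|/2 = 308.5.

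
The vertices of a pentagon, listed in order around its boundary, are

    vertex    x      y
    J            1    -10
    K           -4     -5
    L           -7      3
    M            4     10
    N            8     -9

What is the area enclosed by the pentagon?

180.5

Apply the shoelace (surveyor's) formula: 2A = Σ (x_i·y_{i+1} − x_{i+1}·y_i), indices taken mod 5.
J→K: (1)(-5) − (-4)(-10) = -45
K→L: (-4)(3) − (-7)(-5) = -47
L→M: (-7)(10) − (4)(3) = -82
M→N: (4)(-9) − (8)(10) = -116
N→J: (8)(-10) − (1)(-9) = -71
Σ = -361
Area = |Σ|/2 = 180.5.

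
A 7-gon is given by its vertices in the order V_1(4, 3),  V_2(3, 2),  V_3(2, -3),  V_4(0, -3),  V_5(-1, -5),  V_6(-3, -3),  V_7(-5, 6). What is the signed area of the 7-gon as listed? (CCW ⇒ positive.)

V_1→V_2: (4)(2) − (3)(3) = -1
V_2→V_3: (3)(-3) − (2)(2) = -13
V_3→V_4: (2)(-3) − (0)(-3) = -6
V_4→V_5: (0)(-5) − (-1)(-3) = -3
V_5→V_6: (-1)(-3) − (-3)(-5) = -12
V_6→V_7: (-3)(6) − (-5)(-3) = -33
V_7→V_1: (-5)(3) − (4)(6) = -39
Σ = -107
Signed area = Σ/2 = -53.5 (negative ⇒ clockwise traversal).

-53.5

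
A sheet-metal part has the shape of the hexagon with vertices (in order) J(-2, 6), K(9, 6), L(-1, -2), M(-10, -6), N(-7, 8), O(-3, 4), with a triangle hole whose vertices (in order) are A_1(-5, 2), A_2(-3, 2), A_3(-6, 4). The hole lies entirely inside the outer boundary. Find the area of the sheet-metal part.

112

Outer boundary:
Cross-terms: -66, -12, -14, -122, -4, -10  ⇒  Σ = -228
Area = |Σ|/2 = 114.
Hole:
Apply the shoelace (surveyor's) formula: 2A = Σ (x_i·y_{i+1} − x_{i+1}·y_i), indices taken mod 3.
A_1→A_2: (-5)(2) − (-3)(2) = -4
A_2→A_3: (-3)(4) − (-6)(2) = 0
A_3→A_1: (-6)(2) − (-5)(4) = 8
Σ = 4
Area = |Σ|/2 = 2.
Net area = 114 − 2 = 112.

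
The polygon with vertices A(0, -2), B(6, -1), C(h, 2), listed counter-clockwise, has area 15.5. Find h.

-7

The doubled signed area Σ (x_i y_{i+1} − x_{i+1} y_i) is linear in h.
With h=0 it equals 24; the coefficient of h is -1 (from the two edges through C).
So -1·h + 24 = 2·15.5 = 31 ⇒ h = -7.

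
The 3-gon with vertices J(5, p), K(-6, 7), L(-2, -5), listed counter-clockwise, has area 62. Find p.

5

Write out the shoelace sum; only the two edges meeting at J involve p:
2·Area = [((-2)·p − 5·(-5)) + (5·7 − (-6)·p)] + 44
       = 4·p + 104 = 124
⇒ p = 5.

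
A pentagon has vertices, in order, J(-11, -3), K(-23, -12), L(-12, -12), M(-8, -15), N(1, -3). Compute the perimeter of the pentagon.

58

|JK| = √((-12)² + (-9)²) = √225 = 15
|KL| = √((11)² + (0)²) = √121 = 11
|LM| = √((4)² + (-3)²) = √25 = 5
|MN| = √((9)² + (12)²) = √225 = 15
|NJ| = √((-12)² + (0)²) = √144 = 12
Perimeter = 15 + 11 + 5 + 15 + 12 = 58.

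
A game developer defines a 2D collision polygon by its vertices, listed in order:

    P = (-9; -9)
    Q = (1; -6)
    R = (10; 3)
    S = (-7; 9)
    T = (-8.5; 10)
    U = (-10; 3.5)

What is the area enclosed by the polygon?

217.625

P→Q: (-9)(-6) − (1)(-9) = 63
Q→R: (1)(3) − (10)(-6) = 63
R→S: (10)(9) − (-7)(3) = 111
S→T: (-7)(10) − (-8.5)(9) = 6.5
T→U: (-8.5)(3.5) − (-10)(10) = 70.25
U→P: (-10)(-9) − (-9)(3.5) = 121.5
Σ = 435.25
Area = |Σ|/2 = 217.625.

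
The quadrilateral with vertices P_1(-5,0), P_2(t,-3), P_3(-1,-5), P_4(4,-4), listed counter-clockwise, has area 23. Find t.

The doubled signed area Σ (x_i y_{i+1} − x_{i+1} y_i) is linear in t.
With t=0 it equals 16; the coefficient of t is -5 (from the two edges through P_2).
So -5·t + 16 = 2·23 = 46 ⇒ t = -6.

-6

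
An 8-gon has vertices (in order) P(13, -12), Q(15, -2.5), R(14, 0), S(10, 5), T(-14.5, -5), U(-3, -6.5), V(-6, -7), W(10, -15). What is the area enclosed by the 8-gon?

Apply the shoelace (surveyor's) formula: 2A = Σ (x_i·y_{i+1} − x_{i+1}·y_i), indices taken mod 8.
Σ = (147.5) + (35) + (70) + (22.5) + (79.25) + (-18) + (160) + (75) = 571.25
Area = |Σ|/2 = 285.625.

285.625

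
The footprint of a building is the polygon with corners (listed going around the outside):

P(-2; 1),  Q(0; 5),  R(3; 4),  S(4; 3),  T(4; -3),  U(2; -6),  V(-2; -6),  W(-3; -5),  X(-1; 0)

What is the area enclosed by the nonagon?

56

Apply the surveyor's formula: 2A = Σ (x_i·y_{i+1} − x_{i+1}·y_i), indices taken mod 9.
Σ = (-10) + (-15) + (-7) + (-24) + (-18) + (-24) + (-8) + (-5) + (-1) = -112
Area = |Σ|/2 = 56.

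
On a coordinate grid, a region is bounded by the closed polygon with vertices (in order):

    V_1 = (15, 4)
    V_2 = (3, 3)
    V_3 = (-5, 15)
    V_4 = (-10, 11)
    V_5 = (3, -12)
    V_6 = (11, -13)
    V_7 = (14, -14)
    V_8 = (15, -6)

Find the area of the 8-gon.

336

Σ = (33) + (60) + (95) + (87) + (93) + (28) + (126) + (150) = 672
Area = |Σ|/2 = 336.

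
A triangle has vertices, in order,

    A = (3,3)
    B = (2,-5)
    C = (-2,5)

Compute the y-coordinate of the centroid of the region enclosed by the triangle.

Apply the shoelace (surveyor's) formula. First the cross-terms c_i = x_i·y_{i+1} − x_{i+1}·y_i:
  -21, 0, -21  ⇒  2A = -42, A = -21.
Then Σ (y_i + y_{i+1})·c_i = -126, so ȳ = -126 / (6·(-21)) = 1.

1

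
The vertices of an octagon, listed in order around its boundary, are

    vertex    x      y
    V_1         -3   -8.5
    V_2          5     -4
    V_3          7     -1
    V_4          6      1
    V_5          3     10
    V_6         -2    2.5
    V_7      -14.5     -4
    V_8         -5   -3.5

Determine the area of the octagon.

141

V_1→V_2: (-3)(-4) − (5)(-8.5) = 54.5
V_2→V_3: (5)(-1) − (7)(-4) = 23
V_3→V_4: (7)(1) − (6)(-1) = 13
V_4→V_5: (6)(10) − (3)(1) = 57
V_5→V_6: (3)(2.5) − (-2)(10) = 27.5
V_6→V_7: (-2)(-4) − (-14.5)(2.5) = 44.25
V_7→V_8: (-14.5)(-3.5) − (-5)(-4) = 30.75
V_8→V_1: (-5)(-8.5) − (-3)(-3.5) = 32
Σ = 282
Area = |Σ|/2 = 141.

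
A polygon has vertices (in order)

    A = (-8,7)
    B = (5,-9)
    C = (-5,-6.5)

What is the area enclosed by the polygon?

63.75

Cross-terms: 37, -77.5, -87  ⇒  Σ = -127.5
Area = |Σ|/2 = 63.75.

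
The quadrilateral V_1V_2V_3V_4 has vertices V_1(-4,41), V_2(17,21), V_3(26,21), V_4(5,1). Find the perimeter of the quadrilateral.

108

|V_1V_2| = √((21)² + (-20)²) = √841 = 29
|V_2V_3| = √((9)² + (0)²) = √81 = 9
|V_3V_4| = √((-21)² + (-20)²) = √841 = 29
|V_4V_1| = √((-9)² + (40)²) = √1681 = 41
Perimeter = 29 + 9 + 29 + 41 = 108.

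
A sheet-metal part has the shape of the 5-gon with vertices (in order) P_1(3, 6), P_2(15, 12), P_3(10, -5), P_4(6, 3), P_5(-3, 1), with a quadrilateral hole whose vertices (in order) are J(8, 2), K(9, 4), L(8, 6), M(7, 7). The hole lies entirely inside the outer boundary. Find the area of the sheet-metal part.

93.5

Outer boundary:
P_1→P_2: (3)(12) − (15)(6) = -54
P_2→P_3: (15)(-5) − (10)(12) = -195
P_3→P_4: (10)(3) − (6)(-5) = 60
P_4→P_5: (6)(1) − (-3)(3) = 15
P_5→P_1: (-3)(6) − (3)(1) = -21
Σ = -195
Area = |Σ|/2 = 97.5.
Hole:
Apply the surveyor's formula: 2A = Σ (x_i·y_{i+1} − x_{i+1}·y_i), indices taken mod 4.
Cross-terms: 14, 22, 14, -42  ⇒  Σ = 8
Area = |Σ|/2 = 4.
Net area = 97.5 − 4 = 93.5.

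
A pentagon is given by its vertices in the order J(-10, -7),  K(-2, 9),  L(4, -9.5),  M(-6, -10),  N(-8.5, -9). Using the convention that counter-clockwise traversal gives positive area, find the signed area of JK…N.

Apply Gauss's area formula: 2A = Σ (x_i·y_{i+1} − x_{i+1}·y_i), indices taken mod 5.
Σ = (-104) + (-17) + (-97) + (-31) + (-30.5) = -279.5
Signed area = Σ/2 = -139.75 (negative ⇒ clockwise traversal).

-139.75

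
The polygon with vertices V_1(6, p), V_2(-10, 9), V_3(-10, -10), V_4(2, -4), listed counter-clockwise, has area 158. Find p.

The doubled signed area Σ (x_i y_{i+1} − x_{i+1} y_i) is linear in p.
With p=0 it equals 328; the coefficient of p is 12 (from the two edges through V_1).
So 12·p + 328 = 2·158 = 316 ⇒ p = -1.

-1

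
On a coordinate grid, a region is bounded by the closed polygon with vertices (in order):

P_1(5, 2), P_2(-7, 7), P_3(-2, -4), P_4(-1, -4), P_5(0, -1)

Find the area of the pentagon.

50.5

Apply the surveyor's formula: 2A = Σ (x_i·y_{i+1} − x_{i+1}·y_i), indices taken mod 5.
Σ = (49) + (42) + (4) + (1) + (5) = 101
Area = |Σ|/2 = 50.5.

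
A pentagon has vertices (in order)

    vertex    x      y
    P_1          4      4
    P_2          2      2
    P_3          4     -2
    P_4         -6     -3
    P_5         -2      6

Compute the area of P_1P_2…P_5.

Σ = (0) + (-12) + (-24) + (-42) + (-32) = -110
Area = |Σ|/2 = 55.

55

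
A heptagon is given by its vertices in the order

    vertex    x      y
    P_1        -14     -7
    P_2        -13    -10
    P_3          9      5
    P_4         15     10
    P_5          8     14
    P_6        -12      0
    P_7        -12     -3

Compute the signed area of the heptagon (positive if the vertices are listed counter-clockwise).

232.5

Apply the shoelace formula: 2A = Σ (x_i·y_{i+1} − x_{i+1}·y_i), indices taken mod 7.
Σ = (49) + (25) + (15) + (130) + (168) + (36) + (42) = 465
Signed area = Σ/2 = 232.5 (positive ⇒ counter-clockwise traversal).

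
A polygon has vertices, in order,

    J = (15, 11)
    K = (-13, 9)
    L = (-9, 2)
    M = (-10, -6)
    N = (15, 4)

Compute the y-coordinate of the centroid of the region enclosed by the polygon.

Apply the surveyor's formula. First the cross-terms c_i = x_i·y_{i+1} − x_{i+1}·y_i:
  278, 55, 74, 50, 105  ⇒  2A = 562, A = 281.
Then Σ (y_i + y_{i+1})·c_i = 7344, so ȳ = 7344 / (6·281) = 1224/281.

1224/281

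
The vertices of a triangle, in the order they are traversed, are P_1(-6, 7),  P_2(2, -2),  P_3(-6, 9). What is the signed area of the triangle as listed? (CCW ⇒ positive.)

8

Σ = (-2) + (6) + (12) = 16
Signed area = Σ/2 = 8 (positive ⇒ counter-clockwise traversal).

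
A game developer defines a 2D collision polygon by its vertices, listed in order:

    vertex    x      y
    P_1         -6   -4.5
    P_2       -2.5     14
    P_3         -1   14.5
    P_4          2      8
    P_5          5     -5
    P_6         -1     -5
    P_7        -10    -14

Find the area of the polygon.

154.75

Apply Gauss's area formula: 2A = Σ (x_i·y_{i+1} − x_{i+1}·y_i), indices taken mod 7.
Σ = (-95.25) + (-22.25) + (-37) + (-50) + (-30) + (-36) + (-39) = -309.5
Area = |Σ|/2 = 154.75.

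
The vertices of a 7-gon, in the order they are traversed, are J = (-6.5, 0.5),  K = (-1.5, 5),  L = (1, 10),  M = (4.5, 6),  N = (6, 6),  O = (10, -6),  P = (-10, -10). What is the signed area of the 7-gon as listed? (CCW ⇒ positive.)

Σ = (-31.75) + (-20) + (-39) + (-9) + (-96) + (-160) + (-70) = -425.75
Signed area = Σ/2 = -212.875 (negative ⇒ clockwise traversal).

-212.875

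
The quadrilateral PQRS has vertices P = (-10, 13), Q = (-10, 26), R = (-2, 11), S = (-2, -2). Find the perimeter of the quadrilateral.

60

|PQ| = √((0)² + (13)²) = √169 = 13
|QR| = √((8)² + (-15)²) = √289 = 17
|RS| = √((0)² + (-13)²) = √169 = 13
|SP| = √((-8)² + (15)²) = √289 = 17
Perimeter = 13 + 17 + 13 + 17 = 60.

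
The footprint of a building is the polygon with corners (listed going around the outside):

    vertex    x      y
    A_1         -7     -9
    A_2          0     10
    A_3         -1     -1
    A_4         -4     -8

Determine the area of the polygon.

Apply the shoelace (surveyor's) formula: 2A = Σ (x_i·y_{i+1} − x_{i+1}·y_i), indices taken mod 4.
Cross-terms: -70, 10, 4, -20  ⇒  Σ = -76
Area = |Σ|/2 = 38.

38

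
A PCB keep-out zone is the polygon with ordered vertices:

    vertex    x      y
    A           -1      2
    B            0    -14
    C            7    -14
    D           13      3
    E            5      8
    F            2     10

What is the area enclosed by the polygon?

Apply the shoelace (surveyor's) formula: 2A = Σ (x_i·y_{i+1} − x_{i+1}·y_i), indices taken mod 6.
Cross-terms: 14, 98, 203, 89, 34, 14  ⇒  Σ = 452
Area = |Σ|/2 = 226.

226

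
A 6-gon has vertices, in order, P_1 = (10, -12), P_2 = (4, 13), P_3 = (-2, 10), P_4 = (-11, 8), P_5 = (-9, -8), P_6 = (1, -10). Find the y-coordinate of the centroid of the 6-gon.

Apply the shoelace (surveyor's) formula. First the cross-terms c_i = x_i·y_{i+1} − x_{i+1}·y_i:
  178, 66, 94, 160, 98, 88  ⇒  2A = 684, A = 342.
Then Σ (y_i + y_{i+1})·c_i = -312, so ȳ = -312 / (6·342) = -26/171.

-26/171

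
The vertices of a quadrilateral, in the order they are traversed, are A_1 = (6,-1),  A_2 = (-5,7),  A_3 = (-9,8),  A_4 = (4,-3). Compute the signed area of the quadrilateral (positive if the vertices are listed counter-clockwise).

Apply the shoelace formula: 2A = Σ (x_i·y_{i+1} − x_{i+1}·y_i), indices taken mod 4.
Σ = (37) + (23) + (-5) + (14) = 69
Signed area = Σ/2 = 34.5 (positive ⇒ counter-clockwise traversal).

34.5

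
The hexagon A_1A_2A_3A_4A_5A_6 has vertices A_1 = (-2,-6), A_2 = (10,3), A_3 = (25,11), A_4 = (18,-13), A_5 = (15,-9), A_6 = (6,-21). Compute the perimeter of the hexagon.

94

|A_1A_2| = √((12)² + (9)²) = √225 = 15
|A_2A_3| = √((15)² + (8)²) = √289 = 17
|A_3A_4| = √((-7)² + (-24)²) = √625 = 25
|A_4A_5| = √((-3)² + (4)²) = √25 = 5
|A_5A_6| = √((-9)² + (-12)²) = √225 = 15
|A_6A_1| = √((-8)² + (15)²) = √289 = 17
Perimeter = 15 + 17 + 25 + 5 + 15 + 17 = 94.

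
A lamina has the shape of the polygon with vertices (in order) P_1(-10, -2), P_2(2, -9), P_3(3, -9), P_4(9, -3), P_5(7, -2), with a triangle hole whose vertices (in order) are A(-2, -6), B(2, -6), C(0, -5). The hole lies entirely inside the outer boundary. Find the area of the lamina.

70

Outer boundary:
Apply the shoelace (surveyor's) formula: 2A = Σ (x_i·y_{i+1} − x_{i+1}·y_i), indices taken mod 5.
Σ = (94) + (9) + (72) + (3) + (-34) = 144
Area = |Σ|/2 = 72.
Hole:
Apply the shoelace (surveyor's) formula: 2A = Σ (x_i·y_{i+1} − x_{i+1}·y_i), indices taken mod 3.
Cross-terms: 24, -10, -10  ⇒  Σ = 4
Area = |Σ|/2 = 2.
Net area = 72 − 2 = 70.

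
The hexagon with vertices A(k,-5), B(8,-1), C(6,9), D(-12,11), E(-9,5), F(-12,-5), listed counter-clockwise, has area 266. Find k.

Write out the shoelace sum; only the two edges meeting at A involve k:
2·Area = [((-12)·(-5) − k·(-5)) + (k·(-1) − 8·(-5))] + 396
       = 4·k + 496 = 532
⇒ k = 9.

9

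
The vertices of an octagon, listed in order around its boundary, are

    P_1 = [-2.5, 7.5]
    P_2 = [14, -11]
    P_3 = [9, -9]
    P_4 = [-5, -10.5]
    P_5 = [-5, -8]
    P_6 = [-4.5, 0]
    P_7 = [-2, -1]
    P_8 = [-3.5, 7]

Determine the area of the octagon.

157.125

Apply the shoelace (surveyor's) formula: 2A = Σ (x_i·y_{i+1} − x_{i+1}·y_i), indices taken mod 8.
Σ = (-77.5) + (-27) + (-139.5) + (-12.5) + (-36) + (4.5) + (-17.5) + (-8.75) = -314.25
Area = |Σ|/2 = 157.125.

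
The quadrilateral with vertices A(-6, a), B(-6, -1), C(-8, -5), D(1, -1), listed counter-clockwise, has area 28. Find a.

3

Write out the shoelace sum; only the two edges meeting at A involve a:
2·Area = [(1·a − (-6)·(-1)) + ((-6)·(-1) − (-6)·a)] + 35
       = 7·a + 35 = 56
⇒ a = 3.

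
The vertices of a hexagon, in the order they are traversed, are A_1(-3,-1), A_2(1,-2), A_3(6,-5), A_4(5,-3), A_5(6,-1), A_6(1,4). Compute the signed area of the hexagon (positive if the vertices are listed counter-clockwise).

Apply the surveyor's formula: 2A = Σ (x_i·y_{i+1} − x_{i+1}·y_i), indices taken mod 6.
Cross-terms: 7, 7, 7, 13, 25, 11  ⇒  Σ = 70
Signed area = Σ/2 = 35 (positive ⇒ counter-clockwise traversal).

35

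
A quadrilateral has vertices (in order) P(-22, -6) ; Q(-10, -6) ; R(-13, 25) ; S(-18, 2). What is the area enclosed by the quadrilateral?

Apply the surveyor's formula: 2A = Σ (x_i·y_{i+1} − x_{i+1}·y_i), indices taken mod 4.
Σ = (72) + (-328) + (424) + (152) = 320
Area = |Σ|/2 = 160.

160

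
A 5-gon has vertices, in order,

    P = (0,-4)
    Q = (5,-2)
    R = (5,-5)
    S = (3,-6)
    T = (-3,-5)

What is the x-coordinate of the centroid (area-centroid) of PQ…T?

Apply the shoelace (surveyor's) formula. First the cross-terms c_i = x_i·y_{i+1} − x_{i+1}·y_i:
  20, -15, -15, -33, 12  ⇒  2A = -31, A = -15.5.
Then Σ (x_i + x_{i+1})·c_i = -206, so x̄ = -206 / (6·(-15.5)) = 206/93.

206/93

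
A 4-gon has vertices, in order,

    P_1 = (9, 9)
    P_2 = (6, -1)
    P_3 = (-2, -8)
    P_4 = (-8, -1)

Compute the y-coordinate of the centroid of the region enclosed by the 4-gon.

0

Apply Gauss's area formula. First the cross-terms c_i = x_i·y_{i+1} − x_{i+1}·y_i:
  -63, -50, -62, -63  ⇒  2A = -238, A = -119.
Then Σ (y_i + y_{i+1})·c_i = 0, so ȳ = 0 / (6·(-119)) = 0.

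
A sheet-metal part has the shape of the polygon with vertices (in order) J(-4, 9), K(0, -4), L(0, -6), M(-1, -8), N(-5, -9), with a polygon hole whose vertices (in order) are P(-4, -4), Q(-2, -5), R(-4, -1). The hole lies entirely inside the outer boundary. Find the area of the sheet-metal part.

Outer boundary:
J→K: (-4)(-4) − (0)(9) = 16
K→L: (0)(-6) − (0)(-4) = 0
L→M: (0)(-8) − (-1)(-6) = -6
M→N: (-1)(-9) − (-5)(-8) = -31
N→J: (-5)(9) − (-4)(-9) = -81
Σ = -102
Area = |Σ|/2 = 51.
Hole:
Apply Gauss's area formula: 2A = Σ (x_i·y_{i+1} − x_{i+1}·y_i), indices taken mod 3.
Σ = (12) + (-18) + (12) = 6
Area = |Σ|/2 = 3.
Net area = 51 − 3 = 48.

48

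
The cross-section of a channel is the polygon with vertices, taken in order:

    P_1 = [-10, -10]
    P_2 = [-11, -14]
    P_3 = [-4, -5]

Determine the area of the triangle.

Apply the shoelace formula: 2A = Σ (x_i·y_{i+1} − x_{i+1}·y_i), indices taken mod 3.
Σ = (30) + (-1) + (-10) = 19
Area = |Σ|/2 = 9.5.

9.5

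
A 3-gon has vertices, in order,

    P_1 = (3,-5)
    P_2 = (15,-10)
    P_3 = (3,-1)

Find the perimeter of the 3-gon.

32

|P_1P_2| = √((12)² + (-5)²) = √169 = 13
|P_2P_3| = √((-12)² + (9)²) = √225 = 15
|P_3P_1| = √((0)² + (-4)²) = √16 = 4
Perimeter = 13 + 15 + 4 = 32.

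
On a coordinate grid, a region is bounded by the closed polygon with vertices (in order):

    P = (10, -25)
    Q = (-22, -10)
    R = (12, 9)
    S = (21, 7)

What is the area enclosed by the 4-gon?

Σ = (-650) + (-78) + (-105) + (-595) = -1428
Area = |Σ|/2 = 714.

714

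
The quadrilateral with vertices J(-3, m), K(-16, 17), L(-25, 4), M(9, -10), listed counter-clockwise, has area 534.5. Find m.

23

Write out the shoelace sum; only the two edges meeting at J involve m:
2·Area = [(9·m − (-3)·(-10)) + ((-3)·17 − (-16)·m)] + 575
       = 25·m + 494 = 1069
⇒ m = 23.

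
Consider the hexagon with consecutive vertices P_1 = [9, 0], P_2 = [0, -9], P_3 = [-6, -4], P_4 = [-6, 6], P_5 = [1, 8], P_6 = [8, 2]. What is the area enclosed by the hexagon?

Σ = (-81) + (-54) + (-60) + (-54) + (-62) + (-18) = -329
Area = |Σ|/2 = 164.5.

164.5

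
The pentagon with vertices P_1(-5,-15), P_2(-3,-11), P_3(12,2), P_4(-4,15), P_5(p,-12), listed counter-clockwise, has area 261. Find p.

-7

Write out the shoelace sum; only the two edges meeting at P_5 involve p:
2·Area = [((-4)·(-12) − p·15) + (p·(-15) − (-5)·(-12))] + 324
       = -30·p + 312 = 522
⇒ p = -7.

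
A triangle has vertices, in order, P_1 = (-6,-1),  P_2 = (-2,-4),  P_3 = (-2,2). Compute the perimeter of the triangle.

|P_1P_2| = √((4)² + (-3)²) = √25 = 5
|P_2P_3| = √((0)² + (6)²) = √36 = 6
|P_3P_1| = √((-4)² + (-3)²) = √25 = 5
Perimeter = 5 + 6 + 5 = 16.

16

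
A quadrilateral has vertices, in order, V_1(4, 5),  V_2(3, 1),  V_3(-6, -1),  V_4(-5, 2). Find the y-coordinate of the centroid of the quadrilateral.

Apply the shoelace formula. First the cross-terms c_i = x_i·y_{i+1} − x_{i+1}·y_i:
  -11, 3, -17, -33  ⇒  2A = -58, A = -29.
Then Σ (y_i + y_{i+1})·c_i = -314, so ȳ = -314 / (6·(-29)) = 157/87.

157/87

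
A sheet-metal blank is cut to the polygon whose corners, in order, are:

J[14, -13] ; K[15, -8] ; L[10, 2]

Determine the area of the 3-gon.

Σ = (83) + (110) + (-158) = 35
Area = |Σ|/2 = 17.5.

17.5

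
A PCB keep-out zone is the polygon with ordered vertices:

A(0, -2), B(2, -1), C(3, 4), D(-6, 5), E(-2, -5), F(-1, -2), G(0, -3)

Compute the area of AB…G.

Σ = (4) + (11) + (39) + (40) + (-1) + (3) + (0) = 96
Area = |Σ|/2 = 48.

48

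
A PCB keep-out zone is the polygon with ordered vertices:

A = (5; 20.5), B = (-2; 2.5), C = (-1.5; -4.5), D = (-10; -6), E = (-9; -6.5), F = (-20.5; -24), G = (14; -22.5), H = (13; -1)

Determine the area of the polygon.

Apply Gauss's area formula: 2A = Σ (x_i·y_{i+1} − x_{i+1}·y_i), indices taken mod 8.
Σ = (53.5) + (12.75) + (-36) + (11) + (82.75) + (797.25) + (278.5) + (271.5) = 1471.25
Area = |Σ|/2 = 735.625.

735.625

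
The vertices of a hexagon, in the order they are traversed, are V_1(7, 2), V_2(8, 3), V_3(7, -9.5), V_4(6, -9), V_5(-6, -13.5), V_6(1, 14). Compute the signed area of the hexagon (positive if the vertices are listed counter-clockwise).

-199.75

Apply the shoelace (surveyor's) formula: 2A = Σ (x_i·y_{i+1} − x_{i+1}·y_i), indices taken mod 6.
Σ = (5) + (-97) + (-6) + (-135) + (-70.5) + (-96) = -399.5
Signed area = Σ/2 = -199.75 (negative ⇒ clockwise traversal).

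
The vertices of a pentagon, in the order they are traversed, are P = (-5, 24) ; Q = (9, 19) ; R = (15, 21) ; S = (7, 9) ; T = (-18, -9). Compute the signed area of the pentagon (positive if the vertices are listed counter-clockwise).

Cross-terms: -311, -96, -12, 99, -477  ⇒  Σ = -797
Signed area = Σ/2 = -398.5 (negative ⇒ clockwise traversal).

-398.5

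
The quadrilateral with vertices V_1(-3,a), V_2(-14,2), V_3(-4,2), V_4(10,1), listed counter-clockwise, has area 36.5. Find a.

Write out the shoelace sum; only the two edges meeting at V_1 involve a:
2·Area = [(10·a − (-3)·1) + ((-3)·2 − (-14)·a)] + -44
       = 24·a + -47 = 73
⇒ a = 5.

5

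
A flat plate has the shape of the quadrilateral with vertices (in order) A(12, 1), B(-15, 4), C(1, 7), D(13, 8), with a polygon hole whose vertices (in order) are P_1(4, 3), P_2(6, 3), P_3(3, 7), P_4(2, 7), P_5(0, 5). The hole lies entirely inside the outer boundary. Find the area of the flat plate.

94

Outer boundary:
Apply Gauss's area formula: 2A = Σ (x_i·y_{i+1} − x_{i+1}·y_i), indices taken mod 4.
A→B: (12)(4) − (-15)(1) = 63
B→C: (-15)(7) − (1)(4) = -109
C→D: (1)(8) − (13)(7) = -83
D→A: (13)(1) − (12)(8) = -83
Σ = -212
Area = |Σ|/2 = 106.
Hole:
Apply the shoelace formula: 2A = Σ (x_i·y_{i+1} − x_{i+1}·y_i), indices taken mod 5.
Cross-terms: -6, 33, 7, 10, -20  ⇒  Σ = 24
Area = |Σ|/2 = 12.
Net area = 106 − 12 = 94.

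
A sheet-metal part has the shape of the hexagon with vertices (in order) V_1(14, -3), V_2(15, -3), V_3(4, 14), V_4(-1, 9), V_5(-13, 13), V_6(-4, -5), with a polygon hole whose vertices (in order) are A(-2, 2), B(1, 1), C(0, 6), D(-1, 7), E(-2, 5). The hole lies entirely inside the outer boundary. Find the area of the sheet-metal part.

277.5

Outer boundary:
Apply the shoelace formula: 2A = Σ (x_i·y_{i+1} − x_{i+1}·y_i), indices taken mod 6.
Cross-terms: 3, 222, 50, 104, 117, 82  ⇒  Σ = 578
Area = |Σ|/2 = 289.
Hole:
Σ = (-4) + (6) + (6) + (9) + (6) = 23
Area = |Σ|/2 = 11.5.
Net area = 289 − 11.5 = 277.5.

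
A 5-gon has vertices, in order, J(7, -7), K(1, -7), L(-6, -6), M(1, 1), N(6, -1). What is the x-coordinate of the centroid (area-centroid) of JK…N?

50/33

Apply Gauss's area formula. First the cross-terms c_i = x_i·y_{i+1} − x_{i+1}·y_i:
  -42, -48, 0, -7, -35  ⇒  2A = -132, A = -66.
Then Σ (x_i + x_{i+1})·c_i = -600, so x̄ = -600 / (6·(-66)) = 50/33.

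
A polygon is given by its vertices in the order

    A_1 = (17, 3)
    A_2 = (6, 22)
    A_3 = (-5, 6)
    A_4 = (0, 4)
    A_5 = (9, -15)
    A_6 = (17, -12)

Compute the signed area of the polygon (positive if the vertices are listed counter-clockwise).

424

Σ = (356) + (146) + (-20) + (-36) + (147) + (255) = 848
Signed area = Σ/2 = 424 (positive ⇒ counter-clockwise traversal).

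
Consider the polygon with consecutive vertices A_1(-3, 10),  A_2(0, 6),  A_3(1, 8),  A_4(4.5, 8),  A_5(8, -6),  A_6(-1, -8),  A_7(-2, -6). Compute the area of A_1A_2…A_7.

130.5

Apply the shoelace (surveyor's) formula: 2A = Σ (x_i·y_{i+1} − x_{i+1}·y_i), indices taken mod 7.
Σ = (-18) + (-6) + (-28) + (-91) + (-70) + (-10) + (-38) = -261
Area = |Σ|/2 = 130.5.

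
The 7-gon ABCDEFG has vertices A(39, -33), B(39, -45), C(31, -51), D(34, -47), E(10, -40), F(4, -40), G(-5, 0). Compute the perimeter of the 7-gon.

154

|AB| = √((0)² + (-12)²) = √144 = 12
|BC| = √((-8)² + (-6)²) = √100 = 10
|CD| = √((3)² + (4)²) = √25 = 5
|DE| = √((-24)² + (7)²) = √625 = 25
|EF| = √((-6)² + (0)²) = √36 = 6
|FG| = √((-9)² + (40)²) = √1681 = 41
|GA| = √((44)² + (-33)²) = √3025 = 55
Perimeter = 12 + 10 + 5 + 25 + 6 + 41 + 55 = 154.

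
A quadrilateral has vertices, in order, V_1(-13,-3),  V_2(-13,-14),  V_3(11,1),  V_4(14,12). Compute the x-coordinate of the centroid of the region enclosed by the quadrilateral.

-26/43

Apply Gauss's area formula. First the cross-terms c_i = x_i·y_{i+1} − x_{i+1}·y_i:
  143, 141, 118, 114  ⇒  2A = 516, A = 258.
Then Σ (x_i + x_{i+1})·c_i = -936, so x̄ = -936 / (6·258) = -26/43.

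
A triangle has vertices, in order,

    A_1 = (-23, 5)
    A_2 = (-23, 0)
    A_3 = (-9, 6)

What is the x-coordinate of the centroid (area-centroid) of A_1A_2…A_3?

-55/3

Apply Gauss's area formula. First the cross-terms c_i = x_i·y_{i+1} − x_{i+1}·y_i:
  115, -138, 93  ⇒  2A = 70, A = 35.
Then Σ (x_i + x_{i+1})·c_i = -3850, so x̄ = -3850 / (6·35) = -55/3.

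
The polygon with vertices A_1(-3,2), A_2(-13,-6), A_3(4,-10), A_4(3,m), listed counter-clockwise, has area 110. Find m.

-2

Write out the shoelace sum; only the two edges meeting at A_4 involve m:
2·Area = [(4·m − 3·(-10)) + (3·2 − (-3)·m)] + 198
       = 7·m + 234 = 220
⇒ m = -2.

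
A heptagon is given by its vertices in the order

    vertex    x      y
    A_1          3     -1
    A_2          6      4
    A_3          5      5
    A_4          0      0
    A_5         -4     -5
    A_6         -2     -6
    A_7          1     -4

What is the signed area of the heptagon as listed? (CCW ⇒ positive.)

33.5

Apply Gauss's area formula: 2A = Σ (x_i·y_{i+1} − x_{i+1}·y_i), indices taken mod 7.
Σ = (18) + (10) + (0) + (0) + (14) + (14) + (11) = 67
Signed area = Σ/2 = 33.5 (positive ⇒ counter-clockwise traversal).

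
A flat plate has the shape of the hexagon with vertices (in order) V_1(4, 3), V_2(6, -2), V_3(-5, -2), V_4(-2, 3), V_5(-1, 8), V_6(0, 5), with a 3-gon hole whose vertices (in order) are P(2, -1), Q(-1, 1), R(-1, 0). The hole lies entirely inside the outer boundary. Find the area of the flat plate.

Outer boundary:
Cross-terms: -26, -22, -19, -13, -5, -20  ⇒  Σ = -105
Area = |Σ|/2 = 52.5.
Hole:
Cross-terms: 1, 1, 1  ⇒  Σ = 3
Area = |Σ|/2 = 1.5.
Net area = 52.5 − 1.5 = 51.

51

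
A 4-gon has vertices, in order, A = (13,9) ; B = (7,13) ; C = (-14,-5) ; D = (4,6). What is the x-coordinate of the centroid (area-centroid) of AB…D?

Apply the shoelace formula. First the cross-terms c_i = x_i·y_{i+1} − x_{i+1}·y_i:
  106, 147, -64, -42  ⇒  2A = 147, A = 73.5.
Then Σ (x_i + x_{i+1})·c_i = 1017, so x̄ = 1017 / (6·73.5) = 113/49.

113/49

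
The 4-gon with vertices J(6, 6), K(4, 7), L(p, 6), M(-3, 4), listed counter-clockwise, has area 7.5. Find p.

1

Write out the shoelace sum; only the two edges meeting at L involve p:
2·Area = [(4·6 − p·7) + (p·4 − (-3)·6)] + -24
       = -3·p + 18 = 15
⇒ p = 1.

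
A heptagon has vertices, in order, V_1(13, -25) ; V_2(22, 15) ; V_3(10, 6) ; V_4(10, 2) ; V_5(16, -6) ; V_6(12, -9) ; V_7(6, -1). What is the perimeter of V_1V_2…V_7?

110

|V_1V_2| = √((9)² + (40)²) = √1681 = 41
|V_2V_3| = √((-12)² + (-9)²) = √225 = 15
|V_3V_4| = √((0)² + (-4)²) = √16 = 4
|V_4V_5| = √((6)² + (-8)²) = √100 = 10
|V_5V_6| = √((-4)² + (-3)²) = √25 = 5
|V_6V_7| = √((-6)² + (8)²) = √100 = 10
|V_7V_1| = √((7)² + (-24)²) = √625 = 25
Perimeter = 41 + 15 + 4 + 10 + 5 + 10 + 25 = 110.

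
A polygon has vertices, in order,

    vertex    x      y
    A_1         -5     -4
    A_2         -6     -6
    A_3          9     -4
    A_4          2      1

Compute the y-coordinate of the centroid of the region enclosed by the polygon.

Apply the shoelace formula. First the cross-terms c_i = x_i·y_{i+1} − x_{i+1}·y_i:
  6, 78, 17, -3  ⇒  2A = 98, A = 49.
Then Σ (y_i + y_{i+1})·c_i = -882, so ȳ = -882 / (6·49) = -3.

-3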